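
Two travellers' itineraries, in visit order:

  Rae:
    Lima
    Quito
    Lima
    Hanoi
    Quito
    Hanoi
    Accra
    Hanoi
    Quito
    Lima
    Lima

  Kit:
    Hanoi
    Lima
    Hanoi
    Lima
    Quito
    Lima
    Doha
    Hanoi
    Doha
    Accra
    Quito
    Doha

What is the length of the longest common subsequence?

Pick Lima [1,4], Quito [2,5], Lima [3,6], Hanoi [4,8], Accra [7,10], Quito [9,11]; all 6 stops appear in both, in order. Since dp[11][12] = 6, nothing longer is possible.

6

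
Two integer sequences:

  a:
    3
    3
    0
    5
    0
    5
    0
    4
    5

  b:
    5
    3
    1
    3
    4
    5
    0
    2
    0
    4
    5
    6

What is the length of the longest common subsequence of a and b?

7

Taking 3 (a #1, b #2); then 3 (a #2, b #4); then 5 (a #4, b #6); then 0 (a #5, b #7); then 0 (a #7, b #9); then 4 (a #8, b #10); then 5 (a #9, b #11) gives a common subsequence of length 7. The LCS DP gives dp[9][12] = 7, so this is optimal.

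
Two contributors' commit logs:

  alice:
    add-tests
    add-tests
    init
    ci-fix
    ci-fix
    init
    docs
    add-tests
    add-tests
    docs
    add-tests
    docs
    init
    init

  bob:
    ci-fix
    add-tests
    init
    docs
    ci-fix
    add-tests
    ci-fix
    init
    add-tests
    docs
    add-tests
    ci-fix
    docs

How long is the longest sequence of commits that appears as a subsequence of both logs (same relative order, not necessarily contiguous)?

One common subsequence of length 9: add-tests at alice[2]=bob[2] → init at alice[3]=bob[3] → ci-fix at alice[4]=bob[5] → ci-fix at alice[5]=bob[7] → init at alice[6]=bob[8] → add-tests at alice[9]=bob[9] → docs at alice[10]=bob[10] → add-tests at alice[11]=bob[11] → docs at alice[12]=bob[13]. Since dp[14][13] = 9, nothing longer is possible.

9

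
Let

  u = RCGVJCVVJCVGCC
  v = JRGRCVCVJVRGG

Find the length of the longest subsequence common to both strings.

8

Match R at u[1]=v[4], then C at u[2]=v[5], then V at u[4]=v[6], then C at u[6]=v[7], then V at u[8]=v[8], then J at u[9]=v[9], then V at u[11]=v[10], then G at u[12]=v[13] — 8 characters in the same relative order in both. dp[14][13] = 8 confirms this is the maximum.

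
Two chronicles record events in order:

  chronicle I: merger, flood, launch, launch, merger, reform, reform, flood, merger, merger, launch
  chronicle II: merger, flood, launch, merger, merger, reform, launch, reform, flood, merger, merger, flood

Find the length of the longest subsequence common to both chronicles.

9

Taking merger (chronicle I #1, chronicle II #1); then flood (chronicle I #2, chronicle II #2); then launch (chronicle I #3, chronicle II #3); then merger (chronicle I #5, chronicle II #5); then reform (chronicle I #6, chronicle II #6); then reform (chronicle I #7, chronicle II #8); then flood (chronicle I #8, chronicle II #9); then merger (chronicle I #9, chronicle II #10); then merger (chronicle I #10, chronicle II #11) gives a common subsequence of length 9, and the DP table's final entry dp[11][12] is also 9, so no common subsequence is longer.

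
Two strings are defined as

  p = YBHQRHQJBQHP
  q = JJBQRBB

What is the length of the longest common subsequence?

4

Match B [2,3], then Q [4,4], then R [5,5], then B [9,7] — 4 characters in the same relative order in both. The LCS DP gives dp[12][7] = 4, so this is optimal.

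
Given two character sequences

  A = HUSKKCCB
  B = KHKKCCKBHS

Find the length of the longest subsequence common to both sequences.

6

Taking H (A #1, B #2), then K (A #4, B #3), then K (A #5, B #4), then C (A #6, B #5), then C (A #7, B #6), then B (A #8, B #8) gives a common subsequence of length 6. Since dp[8][10] = 6, nothing longer is possible.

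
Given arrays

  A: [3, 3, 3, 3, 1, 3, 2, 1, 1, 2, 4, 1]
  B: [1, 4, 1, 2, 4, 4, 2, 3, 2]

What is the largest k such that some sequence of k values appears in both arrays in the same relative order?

4

One common subsequence of length 4: 1 [5,1]; then 1 [9,3]; then 2 [10,4]; then 4 [11,6], and the DP table's final entry dp[12][9] is also 4, so no common subsequence is longer.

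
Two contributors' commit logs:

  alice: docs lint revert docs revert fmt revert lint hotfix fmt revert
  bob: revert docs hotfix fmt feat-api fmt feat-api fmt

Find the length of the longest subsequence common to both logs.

4

Pick revert at alice[3]=bob[1]; then docs at alice[4]=bob[2]; then fmt at alice[6]=bob[6]; then fmt at alice[10]=bob[8]; all 4 commits appear in both, in order, and the DP table's final entry dp[11][8] is also 4, so no common subsequence is longer.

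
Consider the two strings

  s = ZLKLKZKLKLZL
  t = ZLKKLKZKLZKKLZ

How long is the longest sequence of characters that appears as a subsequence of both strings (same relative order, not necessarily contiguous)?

One common subsequence of length 11: Z (s #1, t #1), then L (s #2, t #2), then K (s #3, t #4), then L (s #4, t #5), then K (s #5, t #6), then Z (s #6, t #7), then K (s #7, t #8), then L (s #8, t #9), then K (s #9, t #12), then L (s #10, t #13), then Z (s #11, t #14). dp[12][14] = 11 confirms this is the maximum.

11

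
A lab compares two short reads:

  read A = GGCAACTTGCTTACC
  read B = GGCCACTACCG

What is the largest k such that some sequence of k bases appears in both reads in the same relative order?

Match G [1,1]; then G [2,2]; then C [3,4]; then A [5,5]; then C [10,6]; then T [12,7]; then A [13,8]; then C [14,9]; then C [15,10] — 9 bases in the same relative order in both, and the DP table's final entry dp[15][11] is also 9, so no common subsequence is longer.

9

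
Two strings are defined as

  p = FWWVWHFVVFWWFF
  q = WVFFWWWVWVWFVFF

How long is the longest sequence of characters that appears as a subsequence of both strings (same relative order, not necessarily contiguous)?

Taking F at p[1]=q[4] → W at p[2]=q[7] → W at p[3]=q[9] → V at p[4]=q[10] → W at p[5]=q[11] → F at p[7]=q[12] → V at p[9]=q[13] → F at p[13]=q[14] → F at p[14]=q[15] gives a common subsequence of length 9, and the DP table's final entry dp[14][15] is also 9, so no common subsequence is longer.

9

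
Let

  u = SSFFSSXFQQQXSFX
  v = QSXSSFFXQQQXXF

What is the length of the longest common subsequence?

10

Taking S (u #1, v #4), S (u #2, v #5), F (u #3, v #6), F (u #4, v #7), X (u #7, v #8), Q (u #9, v #9), Q (u #10, v #10), Q (u #11, v #11), X (u #12, v #13), F (u #14, v #14) gives a common subsequence of length 10. dp[15][14] = 10 confirms this is the maximum.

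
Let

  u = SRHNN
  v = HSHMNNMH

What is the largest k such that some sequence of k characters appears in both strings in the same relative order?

4

Let dp[i][j] be the LCS length of the first i characters of u and the first j characters of v. dp[i][j] = dp[i-1][j-1]+1 when the i-th and j-th characters match, else max(dp[i-1][j], dp[i][j-1]).
    ·  H  S  H  M  N  N  M  H
 ·  0  0  0  0  0  0  0  0  0
 S  0  0  1  1  1  1  1  1  1
 R  0  0  1  1  1  1  1  1  1
 H  0  1  1  2  2  2  2  2  2
 N  0  1  1  2  2  3  3  3  3
 N  0  1  1  2  2  3  4  4  4
dp[5][8] = 4. One LCS (by backtracking along matches): SHNN.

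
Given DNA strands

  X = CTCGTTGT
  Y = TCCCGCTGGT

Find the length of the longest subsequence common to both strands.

6

Pick C at X[1]=Y[3], C at X[3]=Y[4], G at X[4]=Y[5], T at X[5]=Y[7], G at X[7]=Y[9], T at X[8]=Y[10]; all 6 bases appear in both, in order. dp[8][10] = 6 confirms this is the maximum.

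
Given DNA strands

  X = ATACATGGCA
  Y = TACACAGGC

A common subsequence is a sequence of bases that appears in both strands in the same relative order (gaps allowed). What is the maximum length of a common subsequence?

Let dp[i][j] be the LCS length of the first i bases of X and the first j bases of Y. dp[i][j] = dp[i-1][j-1]+1 when the i-th and j-th bases match, else max(dp[i-1][j], dp[i][j-1]).
    ·  T  A  C  A  C  A  G  G  C
 ·  0  0  0  0  0  0  0  0  0  0
 A  0  0  1  1  1  1  1  1  1  1
 T  0  1  1  1  1  1  1  1  1  1
 A  0  1  2  2  2  2  2  2  2  2
 C  0  1  2  3  3  3  3  3  3  3
 A  0  1  2  3  4  4  4  4  4  4
 T  0  1  2  3  4  4  4  4  4  4
 G  0  1  2  3  4  4  4  5  5  5
 G  0  1  2  3  4  4  4  5  6  6
 C  0  1  2  3  4  5  5  5  6  7
 A  0  1  2  3  4  5  6  6  6  7
dp[10][9] = 7. One LCS (by backtracking along matches): AACAGGC.

7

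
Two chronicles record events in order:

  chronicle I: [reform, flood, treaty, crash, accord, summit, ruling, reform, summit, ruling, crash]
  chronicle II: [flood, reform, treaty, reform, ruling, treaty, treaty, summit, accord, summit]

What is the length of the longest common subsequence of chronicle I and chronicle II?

4

One common subsequence of length 4: reform (chronicle I #1, chronicle II #4); then treaty (chronicle I #3, chronicle II #7); then accord (chronicle I #5, chronicle II #9); then summit (chronicle I #9, chronicle II #10). The LCS DP gives dp[11][10] = 4, so this is optimal.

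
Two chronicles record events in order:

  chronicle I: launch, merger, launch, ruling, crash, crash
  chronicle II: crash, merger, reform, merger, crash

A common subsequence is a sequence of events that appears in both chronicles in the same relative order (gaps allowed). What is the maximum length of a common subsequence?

2

One common subsequence of length 2: merger at chronicle I[2]=chronicle II[4], crash at chronicle I[6]=chronicle II[5]. Since dp[6][5] = 2, nothing longer is possible.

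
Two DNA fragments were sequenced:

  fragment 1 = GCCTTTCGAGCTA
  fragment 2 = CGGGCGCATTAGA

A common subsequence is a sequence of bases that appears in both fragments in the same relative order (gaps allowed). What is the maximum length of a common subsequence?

One common subsequence of length 8: G at fragment 1[1]=fragment 2[4] → C at fragment 1[2]=fragment 2[5] → C at fragment 1[3]=fragment 2[7] → T at fragment 1[5]=fragment 2[9] → T at fragment 1[6]=fragment 2[10] → A at fragment 1[9]=fragment 2[11] → G at fragment 1[10]=fragment 2[12] → A at fragment 1[13]=fragment 2[13]. dp[13][13] = 8 confirms this is the maximum.

8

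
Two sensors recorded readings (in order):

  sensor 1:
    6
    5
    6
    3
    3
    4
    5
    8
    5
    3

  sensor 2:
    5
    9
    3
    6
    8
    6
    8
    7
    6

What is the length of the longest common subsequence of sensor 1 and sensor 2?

Taking 6 (sensor 1 #1, sensor 2 #4), then 6 (sensor 1 #3, sensor 2 #6), then 8 (sensor 1 #8, sensor 2 #7) gives a common subsequence of length 3, and the DP table's final entry dp[10][9] is also 3, so no common subsequence is longer.

3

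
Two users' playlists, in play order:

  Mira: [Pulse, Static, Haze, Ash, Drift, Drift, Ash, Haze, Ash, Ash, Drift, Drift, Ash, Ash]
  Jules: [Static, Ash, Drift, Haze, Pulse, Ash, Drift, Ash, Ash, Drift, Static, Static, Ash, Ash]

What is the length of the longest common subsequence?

9

One common subsequence of length 9: Static [2,1]; then Haze [3,4]; then Ash [4,6]; then Drift [6,7]; then Ash [9,8]; then Ash [10,9]; then Drift [11,10]; then Ash [13,13]; then Ash [14,14], and the DP table's final entry dp[14][14] is also 9, so no common subsequence is longer.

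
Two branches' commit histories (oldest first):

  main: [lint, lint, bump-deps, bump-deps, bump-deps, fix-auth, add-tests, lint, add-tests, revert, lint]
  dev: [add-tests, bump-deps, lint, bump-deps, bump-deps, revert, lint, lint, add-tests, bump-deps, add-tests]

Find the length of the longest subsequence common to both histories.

Match lint at main[2]=dev[3]; then bump-deps at main[3]=dev[4]; then bump-deps at main[4]=dev[5]; then bump-deps at main[5]=dev[10]; then add-tests at main[9]=dev[11] — 5 commits in the same relative order in both. Since dp[11][11] = 5, nothing longer is possible.

5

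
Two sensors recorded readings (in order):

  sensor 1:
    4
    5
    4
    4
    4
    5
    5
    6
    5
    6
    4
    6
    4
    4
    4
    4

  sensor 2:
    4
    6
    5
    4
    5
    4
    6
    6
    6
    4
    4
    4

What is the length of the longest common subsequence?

10

Taking 4 [1,1]; then 5 [2,3]; then 4 [3,4]; then 4 [5,6]; then 6 [8,7]; then 6 [10,8]; then 6 [12,9]; then 4 [14,10]; then 4 [15,11]; then 4 [16,12] gives a common subsequence of length 10. Since dp[16][12] = 10, nothing longer is possible.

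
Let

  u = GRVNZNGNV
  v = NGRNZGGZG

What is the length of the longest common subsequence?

5

Pick G (u #1, v #2), R (u #2, v #3), N (u #4, v #4), Z (u #5, v #8), G (u #7, v #9); all 5 characters appear in both, in order, and the DP table's final entry dp[9][9] is also 5, so no common subsequence is longer.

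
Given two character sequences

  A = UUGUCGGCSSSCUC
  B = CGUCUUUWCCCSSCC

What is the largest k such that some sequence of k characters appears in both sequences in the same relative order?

Taking U at A[1]=B[5], U at A[2]=B[6], U at A[4]=B[7], C at A[5]=B[10], C at A[8]=B[11], S at A[10]=B[12], S at A[11]=B[13], C at A[12]=B[14], C at A[14]=B[15] gives a common subsequence of length 9. Since dp[14][15] = 9, nothing longer is possible.

9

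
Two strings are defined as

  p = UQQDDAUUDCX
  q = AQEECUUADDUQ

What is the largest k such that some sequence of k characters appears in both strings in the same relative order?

4

Let dp[i][j] be the LCS length of the first i characters of p and the first j characters of q. dp[i][j] = dp[i-1][j-1]+1 when the i-th and j-th characters match, else max(dp[i-1][j], dp[i][j-1]).
    ·  A  Q  E  E  C  U  U  A  D  D  U  Q
 ·  0  0  0  0  0  0  0  0  0  0  0  0  0
 U  0  0  0  0  0  0  1  1  1  1  1  1  1
 Q  0  0  1  1  1  1  1  1  1  1  1  1  2
 Q  0  0  1  1  1  1  1  1  1  1  1  1  2
 D  0  0  1  1  1  1  1  1  1  2  2  2  2
 D  0  0  1  1  1  1  1  1  1  2  3  3  3
 A  0  1  1  1  1  1  1  1  2  2  3  3  3
 U  0  1  1  1  1  1  2  2  2  2  3  4  4
 U  0  1  1  1  1  1  2  3  3  3  3  4  4
 D  0  1  1  1  1  1  2  3  3  4  4  4  4
 C  0  1  1  1  1  2  2  3  3  4  4  4  4
 X  0  1  1  1  1  2  2  3  3  4  4  4  4
dp[11][12] = 4. One LCS (by backtracking along matches): UDDU.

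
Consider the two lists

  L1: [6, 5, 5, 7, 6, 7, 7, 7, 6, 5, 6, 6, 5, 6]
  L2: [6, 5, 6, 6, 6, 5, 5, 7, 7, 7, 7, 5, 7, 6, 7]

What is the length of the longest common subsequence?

Taking 6 (L1 #1, L2 #5), then 5 (L1 #2, L2 #6), then 5 (L1 #3, L2 #7), then 7 (L1 #4, L2 #8), then 7 (L1 #6, L2 #9), then 7 (L1 #7, L2 #10), then 7 (L1 #8, L2 #11), then 5 (L1 #10, L2 #12), then 6 (L1 #11, L2 #14) gives a common subsequence of length 9. Since dp[14][15] = 9, nothing longer is possible.

9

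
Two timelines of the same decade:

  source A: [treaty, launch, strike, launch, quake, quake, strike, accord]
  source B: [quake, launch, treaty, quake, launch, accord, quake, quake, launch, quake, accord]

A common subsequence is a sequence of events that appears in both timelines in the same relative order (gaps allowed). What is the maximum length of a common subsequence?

Pick treaty at source A[1]=source B[3], launch at source A[2]=source B[5], launch at source A[4]=source B[9], quake at source A[6]=source B[10], accord at source A[8]=source B[11]; all 5 events appear in both, in order. dp[8][11] = 5 confirms this is the maximum.

5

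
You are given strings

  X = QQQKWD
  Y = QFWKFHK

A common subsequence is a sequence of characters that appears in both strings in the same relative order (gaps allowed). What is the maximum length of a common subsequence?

Match Q (X #1, Y #1), K (X #4, Y #7) — 2 characters in the same relative order in both. The LCS DP gives dp[6][7] = 2, so this is optimal.

2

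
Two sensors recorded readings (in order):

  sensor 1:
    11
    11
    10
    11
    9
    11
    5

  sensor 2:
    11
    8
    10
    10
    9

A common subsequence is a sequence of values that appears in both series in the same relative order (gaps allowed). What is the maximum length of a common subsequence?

3

One common subsequence of length 3: 11 (sensor 1 #1, sensor 2 #1); then 10 (sensor 1 #3, sensor 2 #4); then 9 (sensor 1 #5, sensor 2 #5). dp[7][5] = 3 confirms this is the maximum.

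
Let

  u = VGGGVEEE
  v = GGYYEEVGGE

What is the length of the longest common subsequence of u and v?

One common subsequence of length 5: G at u[2]=v[1]; then G at u[3]=v[2]; then E at u[6]=v[5]; then E at u[7]=v[6]; then E at u[8]=v[10]. The LCS DP gives dp[8][10] = 5, so this is optimal.

5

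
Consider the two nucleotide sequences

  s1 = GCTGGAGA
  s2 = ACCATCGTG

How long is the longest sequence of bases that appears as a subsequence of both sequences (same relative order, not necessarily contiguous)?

Let dp[i][j] be the LCS length of the first i bases of s1 and the first j bases of s2. dp[i][j] = dp[i-1][j-1]+1 when the i-th and j-th bases match, else max(dp[i-1][j], dp[i][j-1]).
    ·  A  C  C  A  T  C  G  T  G
 ·  0  0  0  0  0  0  0  0  0  0
 G  0  0  0  0  0  0  0  1  1  1
 C  0  0  1  1  1  1  1  1  1  1
 T  0  0  1  1  1  2  2  2  2  2
 G  0  0  1  1  1  2  2  3  3  3
 G  0  0  1  1  1  2  2  3  3  4
 A  0  1  1  1  2  2  2  3  3  4
 G  0  1  1  1  2  2  2  3  3  4
 A  0  1  1  1  2  2  2  3  3  4
dp[8][9] = 4. One LCS (by backtracking along matches): CTGG.

4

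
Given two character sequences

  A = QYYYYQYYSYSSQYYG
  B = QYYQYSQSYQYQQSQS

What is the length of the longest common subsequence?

9

Pick Q at A[1]=B[1] → Y at A[2]=B[2] → Y at A[3]=B[3] → Y at A[4]=B[5] → Y at A[5]=B[9] → Q at A[6]=B[10] → Y at A[7]=B[11] → S at A[9]=B[14] → S at A[12]=B[16]; all 9 characters appear in both, in order. dp[16][16] = 9 confirms this is the maximum.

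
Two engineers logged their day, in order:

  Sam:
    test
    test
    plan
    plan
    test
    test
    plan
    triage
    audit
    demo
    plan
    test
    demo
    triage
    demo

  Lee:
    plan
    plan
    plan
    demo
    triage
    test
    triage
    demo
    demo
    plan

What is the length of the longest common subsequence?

Match plan [3,1], plan [4,2], plan [7,3], triage [8,5], test [12,6], demo [13,8], demo [15,9] — 7 tasks in the same relative order in both. The LCS DP gives dp[15][10] = 7, so this is optimal.

7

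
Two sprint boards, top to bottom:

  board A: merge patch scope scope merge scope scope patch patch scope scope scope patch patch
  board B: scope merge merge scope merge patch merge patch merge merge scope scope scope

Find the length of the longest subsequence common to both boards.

Pick merge [1,3] → scope [4,4] → merge [5,5] → patch [8,6] → patch [9,8] → scope [10,11] → scope [11,12] → scope [12,13]; all 8 tasks appear in both, in order. The LCS DP gives dp[14][13] = 8, so this is optimal.

8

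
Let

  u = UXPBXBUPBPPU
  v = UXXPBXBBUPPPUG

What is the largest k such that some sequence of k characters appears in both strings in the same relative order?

11

One common subsequence of length 11: U at u[1]=v[1], X at u[2]=v[3], P at u[3]=v[4], B at u[4]=v[5], X at u[5]=v[6], B at u[6]=v[8], U at u[7]=v[9], P at u[8]=v[10], P at u[10]=v[11], P at u[11]=v[12], U at u[12]=v[13]. The LCS DP gives dp[12][14] = 11, so this is optimal.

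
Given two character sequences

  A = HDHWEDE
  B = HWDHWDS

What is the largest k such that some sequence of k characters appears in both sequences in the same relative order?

Let dp[i][j] be the LCS length of the first i characters of A and the first j characters of B. dp[i][j] = dp[i-1][j-1]+1 when the i-th and j-th characters match, else max(dp[i-1][j], dp[i][j-1]).
    ·  H  W  D  H  W  D  S
 ·  0  0  0  0  0  0  0  0
 H  0  1  1  1  1  1  1  1
 D  0  1  1  2  2  2  2  2
 H  0  1  1  2  3  3  3  3
 W  0  1  2  2  3  4  4  4
 E  0  1  2  2  3  4  4  4
 D  0  1  2  3  3  4  5  5
 E  0  1  2  3  3  4  5  5
dp[7][7] = 5. One LCS (by backtracking along matches): HDHWD.

5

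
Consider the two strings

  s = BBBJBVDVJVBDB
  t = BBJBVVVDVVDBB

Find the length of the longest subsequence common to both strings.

Match B at s[2]=t[1], B at s[3]=t[2], J at s[4]=t[3], B at s[5]=t[4], V at s[6]=t[7], D at s[7]=t[8], V at s[8]=t[9], V at s[10]=t[10], B at s[11]=t[12], B at s[13]=t[13] — 10 characters in the same relative order in both. dp[13][13] = 10 confirms this is the maximum.

10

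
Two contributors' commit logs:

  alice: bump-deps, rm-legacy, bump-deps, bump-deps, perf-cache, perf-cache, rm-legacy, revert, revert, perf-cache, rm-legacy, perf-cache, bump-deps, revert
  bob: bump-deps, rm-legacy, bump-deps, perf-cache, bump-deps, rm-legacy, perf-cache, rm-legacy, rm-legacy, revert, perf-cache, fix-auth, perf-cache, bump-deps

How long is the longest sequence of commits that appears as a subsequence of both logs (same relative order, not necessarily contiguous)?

10

One common subsequence of length 10: bump-deps (alice #1, bob #1); then rm-legacy (alice #2, bob #2); then bump-deps (alice #3, bob #3); then bump-deps (alice #4, bob #5); then perf-cache (alice #5, bob #7); then rm-legacy (alice #7, bob #9); then revert (alice #9, bob #10); then perf-cache (alice #10, bob #11); then perf-cache (alice #12, bob #13); then bump-deps (alice #13, bob #14). Since dp[14][14] = 10, nothing longer is possible.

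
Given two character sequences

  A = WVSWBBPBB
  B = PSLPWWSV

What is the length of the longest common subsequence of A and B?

Let dp[i][j] be the LCS length of the first i characters of A and the first j characters of B. dp[i][j] = dp[i-1][j-1]+1 when the i-th and j-th characters match, else max(dp[i-1][j], dp[i][j-1]).
    ·  P  S  L  P  W  W  S  V
 ·  0  0  0  0  0  0  0  0  0
 W  0  0  0  0  0  1  1  1  1
 V  0  0  0  0  0  1  1  1  2
 S  0  0  1  1  1  1  1  2  2
 W  0  0  1  1  1  2  2  2  2
 B  0  0  1  1  1  2  2  2  2
 B  0  0  1  1  1  2  2  2  2
 P  0  1  1  1  2  2  2  2  2
 B  0  1  1  1  2  2  2  2  2
 B  0  1  1  1  2  2  2  2  2
dp[9][8] = 2. One LCS (by backtracking along matches): WV.

2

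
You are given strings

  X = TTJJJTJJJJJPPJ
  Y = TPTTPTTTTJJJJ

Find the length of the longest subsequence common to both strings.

7

Pick T at X[1]=Y[7], T at X[2]=Y[8], T at X[6]=Y[9], J at X[9]=Y[10], J at X[10]=Y[11], J at X[11]=Y[12], J at X[14]=Y[13]; all 7 characters appear in both, in order. Since dp[14][13] = 7, nothing longer is possible.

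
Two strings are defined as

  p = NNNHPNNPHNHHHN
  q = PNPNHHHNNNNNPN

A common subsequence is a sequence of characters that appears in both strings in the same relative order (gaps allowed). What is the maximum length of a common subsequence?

8

Match P at p[5]=q[1] → N at p[7]=q[2] → P at p[8]=q[3] → N at p[10]=q[4] → H at p[11]=q[5] → H at p[12]=q[6] → H at p[13]=q[7] → N at p[14]=q[14] — 8 characters in the same relative order in both. The LCS DP gives dp[14][14] = 8, so this is optimal.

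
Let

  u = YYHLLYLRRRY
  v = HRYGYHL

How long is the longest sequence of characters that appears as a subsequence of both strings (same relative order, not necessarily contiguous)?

4

Let dp[i][j] be the LCS length of the first i characters of u and the first j characters of v. dp[i][j] = dp[i-1][j-1]+1 when the i-th and j-th characters match, else max(dp[i-1][j], dp[i][j-1]).
    ·  H  R  Y  G  Y  H  L
 ·  0  0  0  0  0  0  0  0
 Y  0  0  0  1  1  1  1  1
 Y  0  0  0  1  1  2  2  2
 H  0  1  1  1  1  2  3  3
 L  0  1  1  1  1  2  3  4
 L  0  1  1  1  1  2  3  4
 Y  0  1  1  2  2  2  3  4
 L  0  1  1  2  2  2  3  4
 R  0  1  2  2  2  2  3  4
 R  0  1  2  2  2  2  3  4
 R  0  1  2  2  2  2  3  4
 Y  0  1  2  3  3  3  3  4
dp[11][7] = 4. One LCS (by backtracking along matches): YYHL.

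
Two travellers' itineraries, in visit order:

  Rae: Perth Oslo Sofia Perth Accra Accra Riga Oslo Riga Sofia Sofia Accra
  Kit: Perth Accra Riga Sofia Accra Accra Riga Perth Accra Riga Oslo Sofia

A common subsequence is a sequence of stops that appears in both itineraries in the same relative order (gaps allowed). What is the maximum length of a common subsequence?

7

Match Perth [1,1] → Sofia [3,4] → Perth [4,8] → Accra [6,9] → Riga [7,10] → Oslo [8,11] → Sofia [11,12] — 7 stops in the same relative order in both, and the DP table's final entry dp[12][12] is also 7, so no common subsequence is longer.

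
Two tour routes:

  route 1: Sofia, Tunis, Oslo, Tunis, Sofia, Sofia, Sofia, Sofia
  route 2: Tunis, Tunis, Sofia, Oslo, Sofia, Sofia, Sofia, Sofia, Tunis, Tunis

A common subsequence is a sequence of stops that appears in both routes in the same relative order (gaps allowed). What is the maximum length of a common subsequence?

Pick Sofia at route 1[1]=route 2[3], Oslo at route 1[3]=route 2[4], Sofia at route 1[5]=route 2[5], Sofia at route 1[6]=route 2[6], Sofia at route 1[7]=route 2[7], Sofia at route 1[8]=route 2[8]; all 6 stops appear in both, in order. Since dp[8][10] = 6, nothing longer is possible.

6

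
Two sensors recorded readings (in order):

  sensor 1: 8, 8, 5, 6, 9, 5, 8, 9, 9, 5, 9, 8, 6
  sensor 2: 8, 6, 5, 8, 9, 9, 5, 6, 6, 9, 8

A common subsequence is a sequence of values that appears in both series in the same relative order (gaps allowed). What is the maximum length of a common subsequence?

Let dp[i][j] be the LCS length of the first i values of sensor 1 and the first j values of sensor 2. dp[i][j] = dp[i-1][j-1]+1 when the i-th and j-th values match, else max(dp[i-1][j], dp[i][j-1]).
    ·  8  6  5  8  9  9  5  6  6  9  8
 ·  0  0  0  0  0  0  0  0  0  0  0  0
 8  0  1  1  1  1  1  1  1  1  1  1  1
 8  0  1  1  1  2  2  2  2  2  2  2  2
 5  0  1  1  2  2  2  2  3  3  3  3  3
 6  0  1  2  2  2  2  2  3  4  4  4  4
 9  0  1  2  2  2  3  3  3  4  4  5  5
 5  0  1  2  3  3  3  3  4  4  4  5  5
 8  0  1  2  3  4  4  4  4  4  4  5  6
 9  0  1  2  3  4  5  5  5  5  5  5  6
 9  0  1  2  3  4  5  6  6  6  6  6  6
 5  0  1  2  3  4  5  6  7  7  7  7  7
 9  0  1  2  3  4  5  6  7  7  7  8  8
 8  0  1  2  3  4  5  6  7  7  7  8  9
 6  0  1  2  3  4  5  6  7  8  8  8  9
dp[13][11] = 9. One LCS (by backtracking along matches): 8, 6, 5, 8, 9, 9, 5, 9, 8.

9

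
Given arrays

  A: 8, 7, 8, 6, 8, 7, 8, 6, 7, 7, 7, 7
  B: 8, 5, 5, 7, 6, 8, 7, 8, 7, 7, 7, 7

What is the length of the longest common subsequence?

10

Let dp[i][j] be the LCS length of the first i values of A and the first j values of B. dp[i][j] = dp[i-1][j-1]+1 when the i-th and j-th values match, else max(dp[i-1][j], dp[i][j-1]).
    ·  8  5  5  7  6  8  7  8  7  7  7  7
 ·  0  0  0  0  0  0  0  0  0  0  0  0  0
 8  0  1  1  1  1  1  1  1  1  1  1  1  1
 7  0  1  1  1  2  2  2  2  2  2  2  2  2
 8  0  1  1  1  2  2  3  3  3  3  3  3  3
 6  0  1  1  1  2  3  3  3  3  3  3  3  3
 8  0  1  1  1  2  3  4  4  4  4  4  4  4
 7  0  1  1  1  2  3  4  5  5  5  5  5  5
 8  0  1  1  1  2  3  4  5  6  6  6  6  6
 6  0  1  1  1  2  3  4  5  6  6  6  6  6
 7  0  1  1  1  2  3  4  5  6  7  7  7  7
 7  0  1  1  1  2  3  4  5  6  7  8  8  8
 7  0  1  1  1  2  3  4  5  6  7  8  9  9
 7  0  1  1  1  2  3  4  5  6  7  8  9 10
dp[12][12] = 10. One LCS (by backtracking along matches): 8, 7, 6, 8, 7, 8, 7, 7, 7, 7.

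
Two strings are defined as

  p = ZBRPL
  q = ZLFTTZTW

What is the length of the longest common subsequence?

2

Taking Z at p[1]=q[1], then L at p[5]=q[2] gives a common subsequence of length 2. The LCS DP gives dp[5][8] = 2, so this is optimal.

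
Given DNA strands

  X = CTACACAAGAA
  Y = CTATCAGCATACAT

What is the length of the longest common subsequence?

Match C [1,1], T [2,2], A [3,3], C [4,5], A [5,6], C [6,8], A [7,9], A [8,11], A [10,13] — 9 bases in the same relative order in both. dp[11][14] = 9 confirms this is the maximum.

9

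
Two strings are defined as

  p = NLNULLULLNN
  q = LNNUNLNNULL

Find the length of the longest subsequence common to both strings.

7

Match N at p[1]=q[2]; then N at p[3]=q[3]; then U at p[4]=q[4]; then L at p[5]=q[6]; then U at p[7]=q[9]; then L at p[8]=q[10]; then L at p[9]=q[11] — 7 characters in the same relative order in both. The LCS DP gives dp[11][11] = 7, so this is optimal.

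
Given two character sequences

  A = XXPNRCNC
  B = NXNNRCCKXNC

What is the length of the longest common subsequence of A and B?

Taking X at A[1]=B[2], N at A[4]=B[4], R at A[5]=B[5], C at A[6]=B[7], N at A[7]=B[10], C at A[8]=B[11] gives a common subsequence of length 6, and the DP table's final entry dp[8][11] is also 6, so no common subsequence is longer.

6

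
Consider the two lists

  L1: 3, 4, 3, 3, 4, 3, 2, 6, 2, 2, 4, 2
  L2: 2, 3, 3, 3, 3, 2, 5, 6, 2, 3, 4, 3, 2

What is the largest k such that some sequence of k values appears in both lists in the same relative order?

Taking 3 at L1[1]=L2[2] → 3 at L1[3]=L2[3] → 3 at L1[4]=L2[4] → 3 at L1[6]=L2[5] → 2 at L1[7]=L2[6] → 6 at L1[8]=L2[8] → 2 at L1[9]=L2[9] → 4 at L1[11]=L2[11] → 2 at L1[12]=L2[13] gives a common subsequence of length 9. The LCS DP gives dp[12][13] = 9, so this is optimal.

9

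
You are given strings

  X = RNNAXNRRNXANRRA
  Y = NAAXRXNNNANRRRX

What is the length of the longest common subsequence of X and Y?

9

Taking N (X #2, Y #1) → A (X #4, Y #3) → X (X #5, Y #6) → N (X #6, Y #8) → N (X #9, Y #9) → A (X #11, Y #10) → N (X #12, Y #11) → R (X #13, Y #13) → R (X #14, Y #14) gives a common subsequence of length 9. The LCS DP gives dp[15][15] = 9, so this is optimal.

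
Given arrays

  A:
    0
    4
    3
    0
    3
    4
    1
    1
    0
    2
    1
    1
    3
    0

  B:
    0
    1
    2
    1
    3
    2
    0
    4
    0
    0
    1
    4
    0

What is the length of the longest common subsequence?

7

One common subsequence of length 7: 0 [1,1], then 3 [3,5], then 0 [4,7], then 4 [6,8], then 0 [9,10], then 1 [11,11], then 0 [14,13], and the DP table's final entry dp[14][13] is also 7, so no common subsequence is longer.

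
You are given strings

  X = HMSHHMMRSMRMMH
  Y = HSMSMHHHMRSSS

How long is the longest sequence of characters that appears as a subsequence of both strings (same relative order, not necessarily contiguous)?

Taking H [1,1], M [2,3], S [3,4], H [4,7], H [5,8], M [7,9], R [8,10], S [9,13] gives a common subsequence of length 8. The LCS DP gives dp[14][13] = 8, so this is optimal.

8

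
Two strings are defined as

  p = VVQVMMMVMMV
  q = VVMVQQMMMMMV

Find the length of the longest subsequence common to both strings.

9

Match V (p #1, q #2), V (p #2, q #4), Q (p #3, q #6), M (p #5, q #7), M (p #6, q #8), M (p #7, q #9), M (p #9, q #10), M (p #10, q #11), V (p #11, q #12) — 9 characters in the same relative order in both. Since dp[11][12] = 9, nothing longer is possible.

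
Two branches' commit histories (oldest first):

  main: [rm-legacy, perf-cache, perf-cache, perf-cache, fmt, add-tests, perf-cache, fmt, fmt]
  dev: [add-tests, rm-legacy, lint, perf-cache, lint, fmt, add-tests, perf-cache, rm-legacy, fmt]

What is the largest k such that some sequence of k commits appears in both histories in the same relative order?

Taking rm-legacy [1,2] → perf-cache [2,4] → fmt [5,6] → add-tests [6,7] → perf-cache [7,8] → fmt [9,10] gives a common subsequence of length 6. The LCS DP gives dp[9][10] = 6, so this is optimal.

6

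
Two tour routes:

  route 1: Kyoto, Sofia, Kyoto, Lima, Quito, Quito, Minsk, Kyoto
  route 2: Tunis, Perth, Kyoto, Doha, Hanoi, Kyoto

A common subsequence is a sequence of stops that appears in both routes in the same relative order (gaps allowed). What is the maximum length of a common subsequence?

Pick Kyoto [1,3], Kyoto [8,6]; all 2 stops appear in both, in order. dp[8][6] = 2 confirms this is the maximum.

2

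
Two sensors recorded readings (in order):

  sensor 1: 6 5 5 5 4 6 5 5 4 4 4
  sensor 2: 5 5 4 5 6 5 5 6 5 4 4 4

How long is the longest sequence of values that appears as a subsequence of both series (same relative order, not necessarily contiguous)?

9

Taking 5 [2,1]; then 5 [3,2]; then 5 [4,4]; then 6 [6,5]; then 5 [7,7]; then 5 [8,9]; then 4 [9,10]; then 4 [10,11]; then 4 [11,12] gives a common subsequence of length 9. Since dp[11][12] = 9, nothing longer is possible.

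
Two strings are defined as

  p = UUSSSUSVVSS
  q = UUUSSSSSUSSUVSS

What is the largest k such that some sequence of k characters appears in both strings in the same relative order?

10

Pick U [1,2], U [2,3], S [3,6], S [4,7], S [5,8], U [6,9], S [7,11], V [9,13], S [10,14], S [11,15]; all 10 characters appear in both, in order. Since dp[11][15] = 10, nothing longer is possible.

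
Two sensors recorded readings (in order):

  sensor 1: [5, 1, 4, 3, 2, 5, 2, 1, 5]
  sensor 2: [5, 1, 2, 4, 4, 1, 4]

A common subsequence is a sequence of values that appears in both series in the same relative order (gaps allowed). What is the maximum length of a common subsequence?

4

Let dp[i][j] be the LCS length of the first i values of sensor 1 and the first j values of sensor 2. dp[i][j] = dp[i-1][j-1]+1 when the i-th and j-th values match, else max(dp[i-1][j], dp[i][j-1]).
    ·  5  1  2  4  4  1  4
 ·  0  0  0  0  0  0  0  0
 5  0  1  1  1  1  1  1  1
 1  0  1  2  2  2  2  2  2
 4  0  1  2  2  3  3  3  3
 3  0  1  2  2  3  3  3  3
 2  0  1  2  3  3  3  3  3
 5  0  1  2  3  3  3  3  3
 2  0  1  2  3  3  3  3  3
 1  0  1  2  3  3  3  4  4
 5  0  1  2  3  3  3  4  4
dp[9][7] = 4. One LCS (by backtracking along matches): 5, 1, 4, 1.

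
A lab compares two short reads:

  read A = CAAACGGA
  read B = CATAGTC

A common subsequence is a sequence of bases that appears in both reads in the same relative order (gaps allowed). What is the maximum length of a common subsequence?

4

Pick C (read A #1, read B #1), then A (read A #2, read B #2), then A (read A #3, read B #4), then C (read A #5, read B #7); all 4 bases appear in both, in order. Since dp[8][7] = 4, nothing longer is possible.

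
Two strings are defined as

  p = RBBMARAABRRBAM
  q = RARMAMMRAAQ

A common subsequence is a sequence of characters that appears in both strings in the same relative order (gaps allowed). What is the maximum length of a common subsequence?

6

Taking R at p[1]=q[3]; then M at p[4]=q[4]; then A at p[5]=q[5]; then R at p[6]=q[8]; then A at p[7]=q[9]; then A at p[8]=q[10] gives a common subsequence of length 6. The LCS DP gives dp[14][11] = 6, so this is optimal.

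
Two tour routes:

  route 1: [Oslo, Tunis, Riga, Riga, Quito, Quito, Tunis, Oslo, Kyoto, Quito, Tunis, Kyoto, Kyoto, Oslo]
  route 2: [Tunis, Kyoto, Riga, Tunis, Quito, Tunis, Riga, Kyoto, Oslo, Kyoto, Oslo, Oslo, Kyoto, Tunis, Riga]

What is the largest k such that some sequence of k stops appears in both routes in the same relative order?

8

Taking Tunis at route 1[2]=route 2[1] → Riga at route 1[4]=route 2[3] → Tunis at route 1[7]=route 2[4] → Quito at route 1[10]=route 2[5] → Tunis at route 1[11]=route 2[6] → Kyoto at route 1[12]=route 2[8] → Kyoto at route 1[13]=route 2[10] → Oslo at route 1[14]=route 2[12] gives a common subsequence of length 8. Since dp[14][15] = 8, nothing longer is possible.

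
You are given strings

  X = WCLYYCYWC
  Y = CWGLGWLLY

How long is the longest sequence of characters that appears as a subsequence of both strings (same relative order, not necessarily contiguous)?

3

Let dp[i][j] be the LCS length of the first i characters of X and the first j characters of Y. dp[i][j] = dp[i-1][j-1]+1 when the i-th and j-th characters match, else max(dp[i-1][j], dp[i][j-1]).
    ·  C  W  G  L  G  W  L  L  Y
 ·  0  0  0  0  0  0  0  0  0  0
 W  0  0  1  1  1  1  1  1  1  1
 C  0  1  1  1  1  1  1  1  1  1
 L  0  1  1  1  2  2  2  2  2  2
 Y  0  1  1  1  2  2  2  2  2  3
 Y  0  1  1  1  2  2  2  2  2  3
 C  0  1  1  1  2  2  2  2  2  3
 Y  0  1  1  1  2  2  2  2  2  3
 W  0  1  2  2  2  2  3  3  3  3
 C  0  1  2  2  2  2  3  3  3  3
dp[9][9] = 3. One LCS (by backtracking along matches): WLY.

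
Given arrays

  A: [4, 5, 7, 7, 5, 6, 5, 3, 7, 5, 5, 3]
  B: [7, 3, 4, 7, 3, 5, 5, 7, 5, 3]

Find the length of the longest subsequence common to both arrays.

7

Match 4 (A #1, B #3), 7 (A #3, B #4), 5 (A #5, B #6), 5 (A #7, B #7), 7 (A #9, B #8), 5 (A #11, B #9), 3 (A #12, B #10) — 7 values in the same relative order in both, and the DP table's final entry dp[12][10] is also 7, so no common subsequence is longer.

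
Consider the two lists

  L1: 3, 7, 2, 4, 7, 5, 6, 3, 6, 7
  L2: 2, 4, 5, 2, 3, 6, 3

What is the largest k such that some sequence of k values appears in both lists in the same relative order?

5

Let dp[i][j] be the LCS length of the first i values of L1 and the first j values of L2. dp[i][j] = dp[i-1][j-1]+1 when the i-th and j-th values match, else max(dp[i-1][j], dp[i][j-1]).
    ·  2  4  5  2  3  6  3
 ·  0  0  0  0  0  0  0  0
 3  0  0  0  0  0  1  1  1
 7  0  0  0  0  0  1  1  1
 2  0  1  1  1  1  1  1  1
 4  0  1  2  2  2  2  2  2
 7  0  1  2  2  2  2  2  2
 5  0  1  2  3  3  3  3  3
 6  0  1  2  3  3  3  4  4
 3  0  1  2  3  3  4  4  5
 6  0  1  2  3  3  4  5  5
 7  0  1  2  3  3  4  5  5
dp[10][7] = 5. One LCS (by backtracking along matches): 2, 4, 5, 6, 3.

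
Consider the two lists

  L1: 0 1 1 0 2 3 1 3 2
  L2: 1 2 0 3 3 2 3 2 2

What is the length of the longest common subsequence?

5

Let dp[i][j] be the LCS length of the first i values of L1 and the first j values of L2. dp[i][j] = dp[i-1][j-1]+1 when the i-th and j-th values match, else max(dp[i-1][j], dp[i][j-1]).
    ·  1  2  0  3  3  2  3  2  2
 ·  0  0  0  0  0  0  0  0  0  0
 0  0  0  0  1  1  1  1  1  1  1
 1  0  1  1  1  1  1  1  1  1  1
 1  0  1  1  1  1  1  1  1  1  1
 0  0  1  1  2  2  2  2  2  2  2
 2  0  1  2  2  2  2  3  3  3  3
 3  0  1  2  2  3  3  3  4  4  4
 1  0  1  2  2  3  3  3  4  4  4
 3  0  1  2  2  3  4  4  4  4  4
 2  0  1  2  2  3  4  5  5  5  5
dp[9][9] = 5. One LCS (by backtracking along matches): 1, 0, 2, 3, 2.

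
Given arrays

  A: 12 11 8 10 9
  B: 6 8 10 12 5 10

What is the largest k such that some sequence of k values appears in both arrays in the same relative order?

Pick 12 [1,4] → 10 [4,6]; all 2 values appear in both, in order. dp[5][6] = 2 confirms this is the maximum.

2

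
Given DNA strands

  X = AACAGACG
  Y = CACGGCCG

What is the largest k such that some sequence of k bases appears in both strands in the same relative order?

Match A at X[2]=Y[2], C at X[3]=Y[3], G at X[5]=Y[5], C at X[7]=Y[7], G at X[8]=Y[8] — 5 bases in the same relative order in both. Since dp[8][8] = 5, nothing longer is possible.

5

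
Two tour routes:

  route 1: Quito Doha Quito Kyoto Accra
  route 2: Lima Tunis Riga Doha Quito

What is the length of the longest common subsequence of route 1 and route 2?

Taking Doha at route 1[2]=route 2[4], then Quito at route 1[3]=route 2[5] gives a common subsequence of length 2. dp[5][5] = 2 confirms this is the maximum.

2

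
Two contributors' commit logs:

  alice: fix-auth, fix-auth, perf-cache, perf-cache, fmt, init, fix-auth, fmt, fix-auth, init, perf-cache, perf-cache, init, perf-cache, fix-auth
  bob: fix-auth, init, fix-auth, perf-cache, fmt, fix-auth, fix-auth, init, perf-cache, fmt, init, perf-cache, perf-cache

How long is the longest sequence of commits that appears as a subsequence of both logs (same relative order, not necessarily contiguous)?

10

One common subsequence of length 10: fix-auth at alice[1]=bob[1], fix-auth at alice[2]=bob[3], perf-cache at alice[4]=bob[4], fmt at alice[5]=bob[5], fix-auth at alice[7]=bob[6], fix-auth at alice[9]=bob[7], init at alice[10]=bob[8], perf-cache at alice[11]=bob[9], perf-cache at alice[12]=bob[12], perf-cache at alice[14]=bob[13]. Since dp[15][13] = 10, nothing longer is possible.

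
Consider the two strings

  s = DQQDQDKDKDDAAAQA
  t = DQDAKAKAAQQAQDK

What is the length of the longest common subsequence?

Taking D (s #1, t #1), Q (s #3, t #2), D (s #4, t #3), K (s #7, t #5), K (s #9, t #7), A (s #12, t #8), A (s #13, t #9), A (s #14, t #12), Q (s #15, t #13) gives a common subsequence of length 9. Since dp[16][15] = 9, nothing longer is possible.

9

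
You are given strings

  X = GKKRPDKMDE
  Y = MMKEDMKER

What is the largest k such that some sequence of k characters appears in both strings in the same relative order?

4

Pick K at X[2]=Y[3] → D at X[6]=Y[5] → K at X[7]=Y[7] → E at X[10]=Y[8]; all 4 characters appear in both, in order, and the DP table's final entry dp[10][9] is also 4, so no common subsequence is longer.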